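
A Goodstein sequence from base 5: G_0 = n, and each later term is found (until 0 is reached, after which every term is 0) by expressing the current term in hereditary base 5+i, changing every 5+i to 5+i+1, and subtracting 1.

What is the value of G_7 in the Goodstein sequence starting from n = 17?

27

base 5: 17 = 3·5 + 2; at 6: 3·6 + 2 = 20; next = 19
base 6: 19 = 3·6 + 1; at 7: 3·7 + 1 = 22; next = 21
base 7: 21 = 3·7; at 8: 3·8 = 24; next = 23
base 8: 23 = 2·8 + 7; at 9: 2·9 + 7 = 25; next = 24
base 9: 24 = 2·9 + 6; at 10: 2·10 + 6 = 26; next = 25
base 10: 25 = 2·10 + 5; at 11: 2·11 + 5 = 27; next = 26
base 11: 26 = 2·11 + 4; at 12: 2·12 + 4 = 28; next = 27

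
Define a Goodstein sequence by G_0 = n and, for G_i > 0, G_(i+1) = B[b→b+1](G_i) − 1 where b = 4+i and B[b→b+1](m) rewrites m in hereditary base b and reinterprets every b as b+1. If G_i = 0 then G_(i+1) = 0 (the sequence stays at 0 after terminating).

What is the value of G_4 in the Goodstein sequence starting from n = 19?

63

(0) 19|_4 = 4^2 + 3 ↦ 5^2 + 3|_5 = 28 ⇒ 27
(1) 27|_5 = 5^2 + 2 ↦ 6^2 + 2|_6 = 38 ⇒ 37
(2) 37|_6 = 6^2 + 1 ↦ 7^2 + 1|_7 = 50 ⇒ 49
(3) 49|_7 = 7^2 ↦ 8^2|_8 = 64 ⇒ 63
(4) 63|_8 = 7·8 + 7 ↦ 7·9 + 7|_9 = 70 ⇒ 69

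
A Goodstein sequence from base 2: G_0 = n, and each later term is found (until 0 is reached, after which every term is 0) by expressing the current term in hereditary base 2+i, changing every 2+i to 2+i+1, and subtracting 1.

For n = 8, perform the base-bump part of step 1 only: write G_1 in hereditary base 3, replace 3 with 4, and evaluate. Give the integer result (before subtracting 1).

G_0=8  [base 2] 2^(2 + 1)  →[2↦3]→  3^(3 + 1) = 81  −1 ⇒ G_1=80
G_1=80  [base 3] 2·3^3 + 2·3^2 + 2·3 + 2  →[3↦4]→  2·4^4 + 2·4^2 + 2·4 + 2 = 554  −1 ⇒ G_2=553

554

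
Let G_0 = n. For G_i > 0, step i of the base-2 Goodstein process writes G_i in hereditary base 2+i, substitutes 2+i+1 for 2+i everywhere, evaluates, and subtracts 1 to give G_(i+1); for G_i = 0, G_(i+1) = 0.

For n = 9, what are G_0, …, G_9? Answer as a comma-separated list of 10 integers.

9, 81, 1023, 9842, 140743, 2471826, 50333399, 1162263921, 30000003325, 855935016215

G_0=9  [base 2] 2^(2 + 1) + 1  →[2↦3]→  3^(3 + 1) + 1 = 82  −1 ⇒ G_1=81
G_1=81  [base 3] 3^(3 + 1)  →[3↦4]→  4^(4 + 1) = 1024  −1 ⇒ G_2=1023
G_2=1023  [base 4] 3·4^4 + 3·4^3 + 3·4^2 + 3·4 + 3  →[4↦5]→  3·5^5 + 3·5^3 + 3·5^2 + 3·5 + 3 = 9843  −1 ⇒ G_3=9842
G_3=9842  [base 5] 3·5^5 + 3·5^3 + 3·5^2 + 3·5 + 2  →[5↦6]→  3·6^6 + 3·6^3 + 3·6^2 + 3·6 + 2 = 140744  −1 ⇒ G_4=140743
G_4=140743  [base 6] 3·6^6 + 3·6^3 + 3·6^2 + 3·6 + 1  →[6↦7]→  3·7^7 + 3·7^3 + 3·7^2 + 3·7 + 1 = 2471827  −1 ⇒ G_5=2471826
G_5=2471826  [base 7] 3·7^7 + 3·7^3 + 3·7^2 + 3·7  →[7↦8]→  3·8^8 + 3·8^3 + 3·8^2 + 3·8 = 50333400  −1 ⇒ G_6=50333399
G_6=50333399  [base 8] 3·8^8 + 3·8^3 + 3·8^2 + 2·8 + 7  →[8↦9]→  3·9^9 + 3·9^3 + 3·9^2 + 2·9 + 7 = 1162263922  −1 ⇒ G_7=1162263921
G_7=1162263921  [base 9] 3·9^9 + 3·9^3 + 3·9^2 + 2·9 + 6  →[9↦10]→  3·10^10 + 3·10^3 + 3·10^2 + 2·10 + 6 = 30000003326  −1 ⇒ G_8=30000003325
G_8=30000003325  [base 10] 3·10^10 + 3·10^3 + 3·10^2 + 2·10 + 5  →[10↦11]→  3·11^11 + 3·11^3 + 3·11^2 + 2·11 + 5 = 855935016216  −1 ⇒ G_9=855935016215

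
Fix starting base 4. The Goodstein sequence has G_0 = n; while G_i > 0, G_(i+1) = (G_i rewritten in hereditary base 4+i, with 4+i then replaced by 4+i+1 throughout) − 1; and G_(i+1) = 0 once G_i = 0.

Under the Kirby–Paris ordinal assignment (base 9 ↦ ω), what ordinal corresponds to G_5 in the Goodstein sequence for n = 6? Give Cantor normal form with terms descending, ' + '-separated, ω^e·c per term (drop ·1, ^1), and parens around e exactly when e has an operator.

4

base 4: 6 = 4 + 2; at 5: 5 + 2 = 7; next = 6
base 5: 6 = 5 + 1; at 6: 6 + 1 = 7; next = 6
base 6: 6 = 6; at 7: 7 = 7; next = 6
base 7: 6 = 6; at 8: 6 = 6; next = 5
base 8: 5 = 5; at 9: 5 = 5; next = 4
base 9: 4 = 4; at 10: 4 = 4; next = 3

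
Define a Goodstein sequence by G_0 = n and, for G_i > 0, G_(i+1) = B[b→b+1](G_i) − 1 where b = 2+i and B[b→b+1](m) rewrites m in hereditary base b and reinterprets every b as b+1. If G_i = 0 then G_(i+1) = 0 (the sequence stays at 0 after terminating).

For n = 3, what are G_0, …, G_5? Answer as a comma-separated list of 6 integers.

3, 3, 3, 2, 1, 0

G_0=3  [base 2] 2 + 1  →[2↦3]→  3 + 1 = 4  −1 ⇒ G_1=3
G_1=3  [base 3] 3  →[3↦4]→  4 = 4  −1 ⇒ G_2=3
G_2=3  [base 4] 3  →[4↦5]→  3 = 3  −1 ⇒ G_3=2
G_3=2  [base 5] 2  →[5↦6]→  2 = 2  −1 ⇒ G_4=1
G_4=1  [base 6] 1  →[6↦7]→  1 = 1  −1 ⇒ G_5=0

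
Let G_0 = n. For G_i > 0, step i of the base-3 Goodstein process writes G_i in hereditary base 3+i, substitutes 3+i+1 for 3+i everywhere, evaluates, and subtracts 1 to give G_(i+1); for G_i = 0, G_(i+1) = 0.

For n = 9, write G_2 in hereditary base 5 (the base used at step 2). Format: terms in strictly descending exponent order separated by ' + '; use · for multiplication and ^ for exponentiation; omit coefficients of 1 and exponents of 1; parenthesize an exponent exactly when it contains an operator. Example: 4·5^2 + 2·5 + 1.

[0] 9 ≡ 3^2 (base 3). Lift 4: 16. −1: 15.
[1] 15 ≡ 3·4 + 3 (base 4). Lift 5: 18. −1: 17.
[2] 17 ≡ 3·5 + 2 (base 5). Lift 6: 20. −1: 19.

3·5 + 2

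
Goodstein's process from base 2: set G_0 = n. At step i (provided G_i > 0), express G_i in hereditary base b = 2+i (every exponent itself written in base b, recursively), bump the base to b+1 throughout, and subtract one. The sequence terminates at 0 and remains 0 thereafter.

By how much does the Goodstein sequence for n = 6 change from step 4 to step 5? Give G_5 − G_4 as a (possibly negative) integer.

51384

base 2: 6 = 2^2 + 2; at 3: 3^3 + 3 = 30; next = 29
base 3: 29 = 3^3 + 2; at 4: 4^4 + 2 = 258; next = 257
base 4: 257 = 4^4 + 1; at 5: 5^5 + 1 = 3126; next = 3125
base 5: 3125 = 5^5; at 6: 6^6 = 46656; next = 46655
base 6: 46655 = 5·6^5 + 5·6^4 + 5·6^3 + 5·6^2 + 5·6 + 5; at 7: 5·7^5 + 5·7^4 + 5·7^3 + 5·7^2 + 5·7 + 5 = 98040; next = 98039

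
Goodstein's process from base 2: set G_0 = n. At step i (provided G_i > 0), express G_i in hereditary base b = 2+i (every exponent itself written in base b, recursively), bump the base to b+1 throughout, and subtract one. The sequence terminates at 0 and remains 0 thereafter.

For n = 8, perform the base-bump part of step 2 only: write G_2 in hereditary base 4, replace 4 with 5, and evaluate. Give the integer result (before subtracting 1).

6311

[0] 8 ≡ 2^(2 + 1) (base 2). Lift 3: 81. −1: 80.
[1] 80 ≡ 2·3^3 + 2·3^2 + 2·3 + 2 (base 3). Lift 4: 554. −1: 553.
[2] 553 ≡ 2·4^4 + 2·4^2 + 2·4 + 1 (base 4). Lift 5: 6311. −1: 6310.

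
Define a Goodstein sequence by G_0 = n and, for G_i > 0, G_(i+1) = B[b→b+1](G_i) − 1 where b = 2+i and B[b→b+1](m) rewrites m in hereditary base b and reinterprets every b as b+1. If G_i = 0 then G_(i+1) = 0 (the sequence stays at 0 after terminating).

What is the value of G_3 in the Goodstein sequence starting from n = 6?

step 0: 6 = 2^2 + 2; sub 3 for 2: 3^3 + 3; = 30; G_1 = 30−1 = 29
step 1: 29 = 3^3 + 2; sub 4 for 3: 4^4 + 2; = 258; G_2 = 258−1 = 257
step 2: 257 = 4^4 + 1; sub 5 for 4: 5^5 + 1; = 3126; G_3 = 3126−1 = 3125

3125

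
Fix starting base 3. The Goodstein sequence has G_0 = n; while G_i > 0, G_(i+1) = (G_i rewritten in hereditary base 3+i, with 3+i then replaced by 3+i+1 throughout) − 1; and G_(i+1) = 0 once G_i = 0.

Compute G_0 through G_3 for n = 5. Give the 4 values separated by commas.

5, 5, 5, 5

G_0=5  [base 3] 3 + 2  →[3↦4]→  4 + 2 = 6  −1 ⇒ G_1=5
G_1=5  [base 4] 4 + 1  →[4↦5]→  5 + 1 = 6  −1 ⇒ G_2=5
G_2=5  [base 5] 5  →[5↦6]→  6 = 6  −1 ⇒ G_3=5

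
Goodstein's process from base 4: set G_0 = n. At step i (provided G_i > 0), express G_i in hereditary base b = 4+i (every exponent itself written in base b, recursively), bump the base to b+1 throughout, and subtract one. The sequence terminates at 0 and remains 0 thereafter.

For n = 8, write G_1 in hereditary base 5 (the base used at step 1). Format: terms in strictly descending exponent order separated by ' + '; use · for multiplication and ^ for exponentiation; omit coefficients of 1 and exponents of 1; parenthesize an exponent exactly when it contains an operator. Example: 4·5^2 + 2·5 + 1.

5 + 4

8 —HB4→ 2·4 —bump→ 2·5 = 10 —(−1)→ 9
9 —HB5→ 5 + 4 —bump→ 6 + 4 = 10 —(−1)→ 9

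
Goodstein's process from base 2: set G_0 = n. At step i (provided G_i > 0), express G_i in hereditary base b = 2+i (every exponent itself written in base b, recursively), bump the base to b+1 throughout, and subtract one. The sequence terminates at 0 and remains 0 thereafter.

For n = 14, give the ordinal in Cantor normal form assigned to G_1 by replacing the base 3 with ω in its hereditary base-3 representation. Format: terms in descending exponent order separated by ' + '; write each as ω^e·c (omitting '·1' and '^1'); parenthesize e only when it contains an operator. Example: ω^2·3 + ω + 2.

ω^(ω + 1) + ω^ω + 2

G_0 = 14. HB_2(14) = 2^(2 + 1) + 2^2 + 2. Bump = 111. G_1 = 110.
G_1 = 110. HB_3(110) = 3^(3 + 1) + 3^3 + 2. Bump = 1282. G_2 = 1281.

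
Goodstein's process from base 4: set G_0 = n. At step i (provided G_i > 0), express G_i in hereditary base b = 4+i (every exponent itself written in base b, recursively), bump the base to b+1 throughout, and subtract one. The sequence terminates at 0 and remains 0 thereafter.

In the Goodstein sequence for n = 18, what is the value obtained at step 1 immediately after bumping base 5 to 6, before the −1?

G_0=18  [base 4] 4^2 + 2  →[4↦5]→  5^2 + 2 = 27  −1 ⇒ G_1=26
G_1=26  [base 5] 5^2 + 1  →[5↦6]→  6^2 + 1 = 37  −1 ⇒ G_2=36

37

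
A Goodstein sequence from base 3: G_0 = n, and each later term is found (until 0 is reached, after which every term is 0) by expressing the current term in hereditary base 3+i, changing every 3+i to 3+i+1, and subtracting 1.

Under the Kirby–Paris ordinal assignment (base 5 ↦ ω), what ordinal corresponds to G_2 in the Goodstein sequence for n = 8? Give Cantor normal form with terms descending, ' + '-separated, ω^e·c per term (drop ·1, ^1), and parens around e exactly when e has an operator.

step 0: 8 = 2·3 + 2; sub 4 for 3: 2·4 + 2; = 10; G_1 = 10−1 = 9
step 1: 9 = 2·4 + 1; sub 5 for 4: 2·5 + 1; = 11; G_2 = 11−1 = 10

ω·2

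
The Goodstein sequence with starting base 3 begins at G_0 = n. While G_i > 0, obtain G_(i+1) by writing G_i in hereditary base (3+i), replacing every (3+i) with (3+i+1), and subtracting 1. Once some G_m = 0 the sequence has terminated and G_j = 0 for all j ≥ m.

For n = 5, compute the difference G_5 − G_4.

G_0 = 5. HB_3(5) = 3 + 2. Bump = 6. G_1 = 5.
G_1 = 5. HB_4(5) = 4 + 1. Bump = 6. G_2 = 5.
G_2 = 5. HB_5(5) = 5. Bump = 6. G_3 = 5.
G_3 = 5. HB_6(5) = 5. Bump = 5. G_4 = 4.
G_4 = 4. HB_7(4) = 4. Bump = 4. G_5 = 3.

-1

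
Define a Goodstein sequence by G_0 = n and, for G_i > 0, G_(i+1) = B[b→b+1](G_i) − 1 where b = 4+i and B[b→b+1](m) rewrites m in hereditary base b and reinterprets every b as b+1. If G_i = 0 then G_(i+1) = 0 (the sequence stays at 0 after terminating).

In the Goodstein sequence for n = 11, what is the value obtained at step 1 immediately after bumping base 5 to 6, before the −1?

base 4: 11 = 2·4 + 3; at 5: 2·5 + 3 = 13; next = 12
base 5: 12 = 2·5 + 2; at 6: 2·6 + 2 = 14; next = 13

14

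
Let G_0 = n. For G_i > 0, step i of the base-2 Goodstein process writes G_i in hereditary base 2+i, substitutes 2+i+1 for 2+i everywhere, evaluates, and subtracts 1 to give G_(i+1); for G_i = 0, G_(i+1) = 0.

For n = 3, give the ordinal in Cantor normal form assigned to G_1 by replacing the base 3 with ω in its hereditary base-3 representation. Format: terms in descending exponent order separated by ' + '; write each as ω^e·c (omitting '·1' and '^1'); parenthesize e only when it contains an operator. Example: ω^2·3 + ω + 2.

ω

base 2: 3 = 2 + 1; at 3: 3 + 1 = 4; next = 3
base 3: 3 = 3; at 4: 4 = 4; next = 3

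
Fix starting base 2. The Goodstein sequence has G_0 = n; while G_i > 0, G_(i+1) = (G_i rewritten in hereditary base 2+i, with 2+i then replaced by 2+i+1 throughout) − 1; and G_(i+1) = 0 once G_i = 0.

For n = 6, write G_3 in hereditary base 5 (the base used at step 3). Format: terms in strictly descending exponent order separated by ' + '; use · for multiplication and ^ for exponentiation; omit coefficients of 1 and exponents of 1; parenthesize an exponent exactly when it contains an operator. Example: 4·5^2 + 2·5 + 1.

(0) 6|_2 = 2^2 + 2 ↦ 3^3 + 3|_3 = 30 ⇒ 29
(1) 29|_3 = 3^3 + 2 ↦ 4^4 + 2|_4 = 258 ⇒ 257
(2) 257|_4 = 4^4 + 1 ↦ 5^5 + 1|_5 = 3126 ⇒ 3125
(3) 3125|_5 = 5^5 ↦ 6^6|_6 = 46656 ⇒ 46655

5^5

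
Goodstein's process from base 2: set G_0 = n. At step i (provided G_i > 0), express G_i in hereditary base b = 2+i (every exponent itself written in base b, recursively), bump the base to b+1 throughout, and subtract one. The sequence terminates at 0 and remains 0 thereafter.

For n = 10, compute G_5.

4215754

G_0=10  [base 2] 2^(2 + 1) + 2  →[2↦3]→  3^(3 + 1) + 3 = 84  −1 ⇒ G_1=83
G_1=83  [base 3] 3^(3 + 1) + 2  →[3↦4]→  4^(4 + 1) + 2 = 1026  −1 ⇒ G_2=1025
G_2=1025  [base 4] 4^(4 + 1) + 1  →[4↦5]→  5^(5 + 1) + 1 = 15626  −1 ⇒ G_3=15625
G_3=15625  [base 5] 5^(5 + 1)  →[5↦6]→  6^(6 + 1) = 279936  −1 ⇒ G_4=279935
G_4=279935  [base 6] 5·6^6 + 5·6^5 + 5·6^4 + 5·6^3 + 5·6^2 + 5·6 + 5  →[6↦7]→  5·7^7 + 5·7^5 + 5·7^4 + 5·7^3 + 5·7^2 + 5·7 + 5 = 4215755  −1 ⇒ G_5=4215754
G_5=4215754  [base 7] 5·7^7 + 5·7^5 + 5·7^4 + 5·7^3 + 5·7^2 + 5·7 + 4  →[7↦8]→  5·8^8 + 5·8^5 + 5·8^4 + 5·8^3 + 5·8^2 + 5·8 + 4 = 84073324  −1 ⇒ G_6=84073323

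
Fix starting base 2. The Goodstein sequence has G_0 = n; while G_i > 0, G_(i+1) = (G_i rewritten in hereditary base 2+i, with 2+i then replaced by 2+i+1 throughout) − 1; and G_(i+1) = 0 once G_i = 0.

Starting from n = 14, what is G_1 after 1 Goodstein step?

G_0 = 14. HB_2(14) = 2^(2 + 1) + 2^2 + 2. Bump = 111. G_1 = 110.
G_1 = 110. HB_3(110) = 3^(3 + 1) + 3^3 + 2. Bump = 1282. G_2 = 1281.

110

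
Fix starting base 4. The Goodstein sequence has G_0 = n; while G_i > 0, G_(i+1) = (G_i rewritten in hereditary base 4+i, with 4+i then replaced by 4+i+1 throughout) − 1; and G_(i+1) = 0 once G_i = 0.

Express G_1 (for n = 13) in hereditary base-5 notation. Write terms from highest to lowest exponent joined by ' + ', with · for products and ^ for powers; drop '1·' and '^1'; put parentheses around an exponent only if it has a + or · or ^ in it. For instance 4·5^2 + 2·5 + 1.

3·5

step 0: 13 = 3·4 + 1; sub 5 for 4: 3·5 + 1; = 16; G_1 = 16−1 = 15
step 1: 15 = 3·5; sub 6 for 5: 3·6; = 18; G_2 = 18−1 = 17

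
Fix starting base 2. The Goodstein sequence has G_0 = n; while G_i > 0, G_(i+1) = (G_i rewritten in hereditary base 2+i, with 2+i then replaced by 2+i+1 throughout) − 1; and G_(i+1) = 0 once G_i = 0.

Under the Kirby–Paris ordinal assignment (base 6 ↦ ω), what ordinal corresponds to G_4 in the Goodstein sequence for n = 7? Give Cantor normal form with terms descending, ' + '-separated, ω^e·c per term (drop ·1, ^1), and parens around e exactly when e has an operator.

ω^ω + 1

[0] 7 ≡ 2^2 + 2 + 1 (base 2). Lift 3: 31. −1: 30.
[1] 30 ≡ 3^3 + 3 (base 3). Lift 4: 260. −1: 259.
[2] 259 ≡ 4^4 + 3 (base 4). Lift 5: 3128. −1: 3127.
[3] 3127 ≡ 5^5 + 2 (base 5). Lift 6: 46658. −1: 46657.
[4] 46657 ≡ 6^6 + 1 (base 6). Lift 7: 823544. −1: 823543.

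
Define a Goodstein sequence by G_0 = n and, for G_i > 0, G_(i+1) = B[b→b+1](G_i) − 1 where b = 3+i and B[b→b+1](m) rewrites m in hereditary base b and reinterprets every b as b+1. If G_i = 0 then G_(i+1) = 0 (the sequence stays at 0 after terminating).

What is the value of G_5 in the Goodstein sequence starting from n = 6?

7

step 0: 6 = 2·3; sub 4 for 3: 2·4; = 8; G_1 = 8−1 = 7
step 1: 7 = 4 + 3; sub 5 for 4: 5 + 3; = 8; G_2 = 8−1 = 7
step 2: 7 = 5 + 2; sub 6 for 5: 6 + 2; = 8; G_3 = 8−1 = 7
step 3: 7 = 6 + 1; sub 7 for 6: 7 + 1; = 8; G_4 = 8−1 = 7
step 4: 7 = 7; sub 8 for 7: 8; = 8; G_5 = 8−1 = 7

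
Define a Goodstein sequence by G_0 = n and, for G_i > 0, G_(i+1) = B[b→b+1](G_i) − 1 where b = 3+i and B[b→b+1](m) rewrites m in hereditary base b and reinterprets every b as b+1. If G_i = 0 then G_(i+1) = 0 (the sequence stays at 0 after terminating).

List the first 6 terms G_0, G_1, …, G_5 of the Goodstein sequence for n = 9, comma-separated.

9, 15, 17, 19, 21, 23

(0) 9|_3 = 3^2 ↦ 4^2|_4 = 16 ⇒ 15
(1) 15|_4 = 3·4 + 3 ↦ 3·5 + 3|_5 = 18 ⇒ 17
(2) 17|_5 = 3·5 + 2 ↦ 3·6 + 2|_6 = 20 ⇒ 19
(3) 19|_6 = 3·6 + 1 ↦ 3·7 + 1|_7 = 22 ⇒ 21
(4) 21|_7 = 3·7 ↦ 3·8|_8 = 24 ⇒ 23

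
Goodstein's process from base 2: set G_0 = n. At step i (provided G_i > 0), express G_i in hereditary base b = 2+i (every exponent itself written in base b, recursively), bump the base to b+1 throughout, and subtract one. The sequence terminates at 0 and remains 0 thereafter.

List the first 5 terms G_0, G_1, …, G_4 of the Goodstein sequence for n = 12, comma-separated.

12, 107, 1065, 15685, 280019

[0] 12 ≡ 2^(2 + 1) + 2^2 (base 2). Lift 3: 108. −1: 107.
[1] 107 ≡ 3^(3 + 1) + 2·3^2 + 2·3 + 2 (base 3). Lift 4: 1066. −1: 1065.
[2] 1065 ≡ 4^(4 + 1) + 2·4^2 + 2·4 + 1 (base 4). Lift 5: 15686. −1: 15685.
[3] 15685 ≡ 5^(5 + 1) + 2·5^2 + 2·5 (base 5). Lift 6: 280020. −1: 280019.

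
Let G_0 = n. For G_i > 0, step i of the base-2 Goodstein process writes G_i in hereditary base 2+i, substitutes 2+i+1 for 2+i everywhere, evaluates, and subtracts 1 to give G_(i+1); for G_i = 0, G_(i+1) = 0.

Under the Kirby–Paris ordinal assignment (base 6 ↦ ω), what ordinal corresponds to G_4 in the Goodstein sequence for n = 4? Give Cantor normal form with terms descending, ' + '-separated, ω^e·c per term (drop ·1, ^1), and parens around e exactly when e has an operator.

(0) 4|_2 = 2^2 ↦ 3^3|_3 = 27 ⇒ 26
(1) 26|_3 = 2·3^2 + 2·3 + 2 ↦ 2·4^2 + 2·4 + 2|_4 = 42 ⇒ 41
(2) 41|_4 = 2·4^2 + 2·4 + 1 ↦ 2·5^2 + 2·5 + 1|_5 = 61 ⇒ 60
(3) 60|_5 = 2·5^2 + 2·5 ↦ 2·6^2 + 2·6|_6 = 84 ⇒ 83
(4) 83|_6 = 2·6^2 + 6 + 5 ↦ 2·7^2 + 7 + 5|_7 = 110 ⇒ 109

ω^2·2 + ω + 5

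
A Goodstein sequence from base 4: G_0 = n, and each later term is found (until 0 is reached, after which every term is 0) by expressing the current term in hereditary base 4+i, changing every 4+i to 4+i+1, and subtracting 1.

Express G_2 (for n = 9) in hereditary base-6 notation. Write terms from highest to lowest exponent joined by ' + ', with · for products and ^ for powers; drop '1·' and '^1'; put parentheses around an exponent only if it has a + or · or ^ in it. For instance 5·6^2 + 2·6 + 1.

6 + 5

G_0 = 9. HB_4(9) = 2·4 + 1. Bump = 11. G_1 = 10.
G_1 = 10. HB_5(10) = 2·5. Bump = 12. G_2 = 11.
G_2 = 11. HB_6(11) = 6 + 5. Bump = 12. G_3 = 11.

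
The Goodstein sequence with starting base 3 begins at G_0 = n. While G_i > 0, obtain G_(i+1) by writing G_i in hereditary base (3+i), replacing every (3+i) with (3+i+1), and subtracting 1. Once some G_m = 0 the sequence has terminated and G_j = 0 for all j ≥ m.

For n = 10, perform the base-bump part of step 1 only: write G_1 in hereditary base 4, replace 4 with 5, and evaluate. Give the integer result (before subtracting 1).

25

base 3: 10 = 3^2 + 1; at 4: 4^2 + 1 = 17; next = 16
base 4: 16 = 4^2; at 5: 5^2 = 25; next = 24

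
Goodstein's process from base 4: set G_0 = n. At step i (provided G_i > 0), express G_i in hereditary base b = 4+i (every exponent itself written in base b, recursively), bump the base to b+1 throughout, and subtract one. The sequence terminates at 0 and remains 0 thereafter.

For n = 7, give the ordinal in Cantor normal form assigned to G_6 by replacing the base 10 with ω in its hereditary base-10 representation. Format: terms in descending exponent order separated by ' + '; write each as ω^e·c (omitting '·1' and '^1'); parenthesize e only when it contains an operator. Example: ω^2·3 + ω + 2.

5

7 —HB4→ 4 + 3 —bump→ 5 + 3 = 8 —(−1)→ 7
7 —HB5→ 5 + 2 —bump→ 6 + 2 = 8 —(−1)→ 7
7 —HB6→ 6 + 1 —bump→ 7 + 1 = 8 —(−1)→ 7
7 —HB7→ 7 —bump→ 8 = 8 —(−1)→ 7
7 —HB8→ 7 —bump→ 7 = 7 —(−1)→ 6
6 —HB9→ 6 —bump→ 6 = 6 —(−1)→ 5
5 —HB10→ 5 —bump→ 5 = 5 —(−1)→ 4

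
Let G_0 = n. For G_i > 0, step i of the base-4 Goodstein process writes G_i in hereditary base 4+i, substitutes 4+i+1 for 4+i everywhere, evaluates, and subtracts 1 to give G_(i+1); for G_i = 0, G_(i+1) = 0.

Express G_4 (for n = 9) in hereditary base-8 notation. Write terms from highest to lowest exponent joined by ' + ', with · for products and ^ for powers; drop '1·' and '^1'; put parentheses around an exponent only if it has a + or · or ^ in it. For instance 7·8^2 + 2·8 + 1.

[0] 9 ≡ 2·4 + 1 (base 4). Lift 5: 11. −1: 10.
[1] 10 ≡ 2·5 (base 5). Lift 6: 12. −1: 11.
[2] 11 ≡ 6 + 5 (base 6). Lift 7: 12. −1: 11.
[3] 11 ≡ 7 + 4 (base 7). Lift 8: 12. −1: 11.
[4] 11 ≡ 8 + 3 (base 8). Lift 9: 12. −1: 11.

8 + 3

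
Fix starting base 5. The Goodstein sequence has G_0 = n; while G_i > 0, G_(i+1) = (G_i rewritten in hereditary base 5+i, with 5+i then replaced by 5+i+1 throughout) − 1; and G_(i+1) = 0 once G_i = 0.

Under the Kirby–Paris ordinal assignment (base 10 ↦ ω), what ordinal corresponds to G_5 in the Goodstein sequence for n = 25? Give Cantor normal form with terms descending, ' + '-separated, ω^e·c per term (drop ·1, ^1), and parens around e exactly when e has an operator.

i=0: 25 = 5^2 (b=5); 5→6: 6^2 = 36; 36−1 = 35
i=1: 35 = 5·6 + 5 (b=6); 6→7: 5·7 + 5 = 40; 40−1 = 39
i=2: 39 = 5·7 + 4 (b=7); 7→8: 5·8 + 4 = 44; 44−1 = 43
i=3: 43 = 5·8 + 3 (b=8); 8→9: 5·9 + 3 = 48; 48−1 = 47
i=4: 47 = 5·9 + 2 (b=9); 9→10: 5·10 + 2 = 52; 52−1 = 51

ω·5 + 1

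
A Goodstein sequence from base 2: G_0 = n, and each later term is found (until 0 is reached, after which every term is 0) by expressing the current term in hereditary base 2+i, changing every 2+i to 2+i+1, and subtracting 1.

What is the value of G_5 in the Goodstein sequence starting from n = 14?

5862840

(0) 14|_2 = 2^(2 + 1) + 2^2 + 2 ↦ 3^(3 + 1) + 3^3 + 3|_3 = 111 ⇒ 110
(1) 110|_3 = 3^(3 + 1) + 3^3 + 2 ↦ 4^(4 + 1) + 4^4 + 2|_4 = 1282 ⇒ 1281
(2) 1281|_4 = 4^(4 + 1) + 4^4 + 1 ↦ 5^(5 + 1) + 5^5 + 1|_5 = 18751 ⇒ 18750
(3) 18750|_5 = 5^(5 + 1) + 5^5 ↦ 6^(6 + 1) + 6^6|_6 = 326592 ⇒ 326591
(4) 326591|_6 = 6^(6 + 1) + 5·6^5 + 5·6^4 + 5·6^3 + 5·6^2 + 5·6 + 5 ↦ 7^(7 + 1) + 5·7^5 + 5·7^4 + 5·7^3 + 5·7^2 + 5·7 + 5|_7 = 5862841 ⇒ 5862840
(5) 5862840|_7 = 7^(7 + 1) + 5·7^5 + 5·7^4 + 5·7^3 + 5·7^2 + 5·7 + 4 ↦ 8^(8 + 1) + 5·8^5 + 5·8^4 + 5·8^3 + 5·8^2 + 5·8 + 4|_8 = 134404972 ⇒ 134404971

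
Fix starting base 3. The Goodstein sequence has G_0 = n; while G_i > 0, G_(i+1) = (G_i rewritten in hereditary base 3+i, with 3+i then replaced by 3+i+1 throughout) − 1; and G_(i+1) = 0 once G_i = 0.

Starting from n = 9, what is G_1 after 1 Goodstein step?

15

step 0: 9 = 3^2; sub 4 for 3: 4^2; = 16; G_1 = 16−1 = 15
step 1: 15 = 3·4 + 3; sub 5 for 4: 3·5 + 3; = 18; G_2 = 18−1 = 17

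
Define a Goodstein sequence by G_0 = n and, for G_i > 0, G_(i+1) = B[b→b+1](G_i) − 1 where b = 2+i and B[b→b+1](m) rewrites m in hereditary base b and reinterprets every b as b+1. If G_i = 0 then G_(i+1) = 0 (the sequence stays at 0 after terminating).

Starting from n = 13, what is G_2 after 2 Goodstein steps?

i=0: 13 = 2^(2 + 1) + 2^2 + 1 (b=2); 2→3: 3^(3 + 1) + 3^3 + 1 = 109; 109−1 = 108
i=1: 108 = 3^(3 + 1) + 3^3 (b=3); 3→4: 4^(4 + 1) + 4^4 = 1280; 1280−1 = 1279
i=2: 1279 = 4^(4 + 1) + 3·4^3 + 3·4^2 + 3·4 + 3 (b=4); 4→5: 5^(5 + 1) + 3·5^3 + 3·5^2 + 3·5 + 3 = 16093; 16093−1 = 16092

1279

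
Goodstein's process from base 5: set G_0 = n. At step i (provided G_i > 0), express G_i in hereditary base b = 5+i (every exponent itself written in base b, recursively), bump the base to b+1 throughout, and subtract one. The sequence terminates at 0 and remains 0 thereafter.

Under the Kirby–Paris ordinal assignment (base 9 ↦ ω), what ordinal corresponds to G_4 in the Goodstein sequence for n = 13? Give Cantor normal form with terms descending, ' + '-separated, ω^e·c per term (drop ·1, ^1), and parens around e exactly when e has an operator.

ω + 8

i=0: 13 = 2·5 + 3 (b=5); 5→6: 2·6 + 3 = 15; 15−1 = 14
i=1: 14 = 2·6 + 2 (b=6); 6→7: 2·7 + 2 = 16; 16−1 = 15
i=2: 15 = 2·7 + 1 (b=7); 7→8: 2·8 + 1 = 17; 17−1 = 16
i=3: 16 = 2·8 (b=8); 8→9: 2·9 = 18; 18−1 = 17
i=4: 17 = 9 + 8 (b=9); 9→10: 10 + 8 = 18; 18−1 = 17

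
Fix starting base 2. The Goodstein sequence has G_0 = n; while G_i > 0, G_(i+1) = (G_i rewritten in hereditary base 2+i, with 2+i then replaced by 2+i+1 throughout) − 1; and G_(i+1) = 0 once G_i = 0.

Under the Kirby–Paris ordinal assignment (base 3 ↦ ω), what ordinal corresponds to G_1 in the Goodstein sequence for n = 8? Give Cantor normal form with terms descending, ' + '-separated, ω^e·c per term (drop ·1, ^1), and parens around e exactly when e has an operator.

G_0 = 8. HB_2(8) = 2^(2 + 1). Bump = 81. G_1 = 80.
G_1 = 80. HB_3(80) = 2·3^3 + 2·3^2 + 2·3 + 2. Bump = 554. G_2 = 553.

ω^ω·2 + ω^2·2 + ω·2 + 2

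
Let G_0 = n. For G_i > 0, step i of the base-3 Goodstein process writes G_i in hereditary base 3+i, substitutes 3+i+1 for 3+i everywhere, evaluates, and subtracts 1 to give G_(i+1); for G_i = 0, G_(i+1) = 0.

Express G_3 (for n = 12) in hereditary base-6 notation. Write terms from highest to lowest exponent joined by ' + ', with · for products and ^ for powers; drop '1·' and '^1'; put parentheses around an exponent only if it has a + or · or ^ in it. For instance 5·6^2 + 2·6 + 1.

6^2 + 1

12 —HB3→ 3^2 + 3 —bump→ 4^2 + 4 = 20 —(−1)→ 19
19 —HB4→ 4^2 + 3 —bump→ 5^2 + 3 = 28 —(−1)→ 27
27 —HB5→ 5^2 + 2 —bump→ 6^2 + 2 = 38 —(−1)→ 37
37 —HB6→ 6^2 + 1 —bump→ 7^2 + 1 = 50 —(−1)→ 49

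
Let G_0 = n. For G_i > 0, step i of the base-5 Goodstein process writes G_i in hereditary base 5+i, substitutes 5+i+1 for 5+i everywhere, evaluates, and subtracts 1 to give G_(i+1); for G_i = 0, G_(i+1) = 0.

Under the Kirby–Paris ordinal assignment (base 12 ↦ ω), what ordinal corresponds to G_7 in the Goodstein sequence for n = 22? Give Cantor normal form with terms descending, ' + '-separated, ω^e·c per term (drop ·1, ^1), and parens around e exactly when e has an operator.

step 0: 22 = 4·5 + 2; sub 6 for 5: 4·6 + 2; = 26; G_1 = 26−1 = 25
step 1: 25 = 4·6 + 1; sub 7 for 6: 4·7 + 1; = 29; G_2 = 29−1 = 28
step 2: 28 = 4·7; sub 8 for 7: 4·8; = 32; G_3 = 32−1 = 31
step 3: 31 = 3·8 + 7; sub 9 for 8: 3·9 + 7; = 34; G_4 = 34−1 = 33
step 4: 33 = 3·9 + 6; sub 10 for 9: 3·10 + 6; = 36; G_5 = 36−1 = 35
step 5: 35 = 3·10 + 5; sub 11 for 10: 3·11 + 5; = 38; G_6 = 38−1 = 37
step 6: 37 = 3·11 + 4; sub 12 for 11: 3·12 + 4; = 40; G_7 = 40−1 = 39
step 7: 39 = 3·12 + 3; sub 13 for 12: 3·13 + 3; = 42; G_8 = 42−1 = 41

ω·3 + 3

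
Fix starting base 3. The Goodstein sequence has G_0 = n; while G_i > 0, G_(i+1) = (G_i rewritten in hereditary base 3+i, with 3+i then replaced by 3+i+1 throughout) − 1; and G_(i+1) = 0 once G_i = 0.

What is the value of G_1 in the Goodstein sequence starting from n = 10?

16

10 —HB3→ 3^2 + 1 —bump→ 4^2 + 1 = 17 —(−1)→ 16
16 —HB4→ 4^2 —bump→ 5^2 = 25 —(−1)→ 24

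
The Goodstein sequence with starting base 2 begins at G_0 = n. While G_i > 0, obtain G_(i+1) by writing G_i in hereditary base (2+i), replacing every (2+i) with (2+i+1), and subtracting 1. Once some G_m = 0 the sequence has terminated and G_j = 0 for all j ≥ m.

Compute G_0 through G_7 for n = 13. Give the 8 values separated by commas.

13, 108, 1279, 16092, 280711, 5765998, 134219479, 3486786855

13 —HB2→ 2^(2 + 1) + 2^2 + 1 —bump→ 3^(3 + 1) + 3^3 + 1 = 109 —(−1)→ 108
108 —HB3→ 3^(3 + 1) + 3^3 —bump→ 4^(4 + 1) + 4^4 = 1280 —(−1)→ 1279
1279 —HB4→ 4^(4 + 1) + 3·4^3 + 3·4^2 + 3·4 + 3 —bump→ 5^(5 + 1) + 3·5^3 + 3·5^2 + 3·5 + 3 = 16093 —(−1)→ 16092
16092 —HB5→ 5^(5 + 1) + 3·5^3 + 3·5^2 + 3·5 + 2 —bump→ 6^(6 + 1) + 3·6^3 + 3·6^2 + 3·6 + 2 = 280712 —(−1)→ 280711
280711 —HB6→ 6^(6 + 1) + 3·6^3 + 3·6^2 + 3·6 + 1 —bump→ 7^(7 + 1) + 3·7^3 + 3·7^2 + 3·7 + 1 = 5765999 —(−1)→ 5765998
5765998 —HB7→ 7^(7 + 1) + 3·7^3 + 3·7^2 + 3·7 —bump→ 8^(8 + 1) + 3·8^3 + 3·8^2 + 3·8 = 134219480 —(−1)→ 134219479
134219479 —HB8→ 8^(8 + 1) + 3·8^3 + 3·8^2 + 2·8 + 7 —bump→ 9^(9 + 1) + 3·9^3 + 3·9^2 + 2·9 + 7 = 3486786856 —(−1)→ 3486786855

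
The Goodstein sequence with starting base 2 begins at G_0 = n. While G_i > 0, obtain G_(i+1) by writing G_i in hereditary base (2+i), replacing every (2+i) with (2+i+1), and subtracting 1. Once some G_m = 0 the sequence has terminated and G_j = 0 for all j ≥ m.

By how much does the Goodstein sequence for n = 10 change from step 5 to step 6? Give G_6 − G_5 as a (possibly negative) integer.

79857569

G_0=10  [base 2] 2^(2 + 1) + 2  →[2↦3]→  3^(3 + 1) + 3 = 84  −1 ⇒ G_1=83
G_1=83  [base 3] 3^(3 + 1) + 2  →[3↦4]→  4^(4 + 1) + 2 = 1026  −1 ⇒ G_2=1025
G_2=1025  [base 4] 4^(4 + 1) + 1  →[4↦5]→  5^(5 + 1) + 1 = 15626  −1 ⇒ G_3=15625
G_3=15625  [base 5] 5^(5 + 1)  →[5↦6]→  6^(6 + 1) = 279936  −1 ⇒ G_4=279935
G_4=279935  [base 6] 5·6^6 + 5·6^5 + 5·6^4 + 5·6^3 + 5·6^2 + 5·6 + 5  →[6↦7]→  5·7^7 + 5·7^5 + 5·7^4 + 5·7^3 + 5·7^2 + 5·7 + 5 = 4215755  −1 ⇒ G_5=4215754
G_5=4215754  [base 7] 5·7^7 + 5·7^5 + 5·7^4 + 5·7^3 + 5·7^2 + 5·7 + 4  →[7↦8]→  5·8^8 + 5·8^5 + 5·8^4 + 5·8^3 + 5·8^2 + 5·8 + 4 = 84073324  −1 ⇒ G_6=84073323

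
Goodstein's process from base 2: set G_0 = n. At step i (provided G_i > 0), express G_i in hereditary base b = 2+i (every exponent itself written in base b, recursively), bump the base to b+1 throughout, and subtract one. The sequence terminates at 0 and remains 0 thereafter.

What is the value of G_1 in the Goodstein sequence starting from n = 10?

(0) 10|_2 = 2^(2 + 1) + 2 ↦ 3^(3 + 1) + 3|_3 = 84 ⇒ 83
(1) 83|_3 = 3^(3 + 1) + 2 ↦ 4^(4 + 1) + 2|_4 = 1026 ⇒ 1025

83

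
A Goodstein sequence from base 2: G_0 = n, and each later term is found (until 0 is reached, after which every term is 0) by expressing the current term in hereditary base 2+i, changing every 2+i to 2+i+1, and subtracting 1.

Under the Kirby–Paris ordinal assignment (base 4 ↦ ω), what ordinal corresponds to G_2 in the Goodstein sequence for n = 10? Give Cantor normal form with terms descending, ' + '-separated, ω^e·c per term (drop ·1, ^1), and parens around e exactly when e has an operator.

ω^(ω + 1) + 1

step 0: 10 = 2^(2 + 1) + 2; sub 3 for 2: 3^(3 + 1) + 3; = 84; G_1 = 84−1 = 83
step 1: 83 = 3^(3 + 1) + 2; sub 4 for 3: 4^(4 + 1) + 2; = 1026; G_2 = 1026−1 = 1025
step 2: 1025 = 4^(4 + 1) + 1; sub 5 for 4: 5^(5 + 1) + 1; = 15626; G_3 = 15626−1 = 15625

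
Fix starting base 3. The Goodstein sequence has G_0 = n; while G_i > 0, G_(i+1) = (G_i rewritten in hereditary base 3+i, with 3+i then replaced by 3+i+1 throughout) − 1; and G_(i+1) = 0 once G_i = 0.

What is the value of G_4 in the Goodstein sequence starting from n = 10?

30

i=0: 10 = 3^2 + 1 (b=3); 3→4: 4^2 + 1 = 17; 17−1 = 16
i=1: 16 = 4^2 (b=4); 4→5: 5^2 = 25; 25−1 = 24
i=2: 24 = 4·5 + 4 (b=5); 5→6: 4·6 + 4 = 28; 28−1 = 27
i=3: 27 = 4·6 + 3 (b=6); 6→7: 4·7 + 3 = 31; 31−1 = 30
i=4: 30 = 4·7 + 2 (b=7); 7→8: 4·8 + 2 = 34; 34−1 = 33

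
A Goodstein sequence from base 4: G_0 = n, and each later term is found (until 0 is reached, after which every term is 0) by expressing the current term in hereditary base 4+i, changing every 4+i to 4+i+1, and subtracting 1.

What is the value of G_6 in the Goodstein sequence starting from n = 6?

3

G_0=6  [base 4] 4 + 2  →[4↦5]→  5 + 2 = 7  −1 ⇒ G_1=6
G_1=6  [base 5] 5 + 1  →[5↦6]→  6 + 1 = 7  −1 ⇒ G_2=6
G_2=6  [base 6] 6  →[6↦7]→  7 = 7  −1 ⇒ G_3=6
G_3=6  [base 7] 6  →[7↦8]→  6 = 6  −1 ⇒ G_4=5
G_4=5  [base 8] 5  →[8↦9]→  5 = 5  −1 ⇒ G_5=4
G_5=4  [base 9] 4  →[9↦10]→  4 = 4  −1 ⇒ G_6=3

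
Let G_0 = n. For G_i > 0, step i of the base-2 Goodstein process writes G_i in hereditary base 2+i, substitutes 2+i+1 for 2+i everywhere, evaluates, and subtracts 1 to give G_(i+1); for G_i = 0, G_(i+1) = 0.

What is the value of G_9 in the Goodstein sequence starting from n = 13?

3138428381103

i=0: 13 = 2^(2 + 1) + 2^2 + 1 (b=2); 2→3: 3^(3 + 1) + 3^3 + 1 = 109; 109−1 = 108
i=1: 108 = 3^(3 + 1) + 3^3 (b=3); 3→4: 4^(4 + 1) + 4^4 = 1280; 1280−1 = 1279
i=2: 1279 = 4^(4 + 1) + 3·4^3 + 3·4^2 + 3·4 + 3 (b=4); 4→5: 5^(5 + 1) + 3·5^3 + 3·5^2 + 3·5 + 3 = 16093; 16093−1 = 16092
i=3: 16092 = 5^(5 + 1) + 3·5^3 + 3·5^2 + 3·5 + 2 (b=5); 5→6: 6^(6 + 1) + 3·6^3 + 3·6^2 + 3·6 + 2 = 280712; 280712−1 = 280711
i=4: 280711 = 6^(6 + 1) + 3·6^3 + 3·6^2 + 3·6 + 1 (b=6); 6→7: 7^(7 + 1) + 3·7^3 + 3·7^2 + 3·7 + 1 = 5765999; 5765999−1 = 5765998
i=5: 5765998 = 7^(7 + 1) + 3·7^3 + 3·7^2 + 3·7 (b=7); 7→8: 8^(8 + 1) + 3·8^3 + 3·8^2 + 3·8 = 134219480; 134219480−1 = 134219479
i=6: 134219479 = 8^(8 + 1) + 3·8^3 + 3·8^2 + 2·8 + 7 (b=8); 8→9: 9^(9 + 1) + 3·9^3 + 3·9^2 + 2·9 + 7 = 3486786856; 3486786856−1 = 3486786855
i=7: 3486786855 = 9^(9 + 1) + 3·9^3 + 3·9^2 + 2·9 + 6 (b=9); 9→10: 10^(10 + 1) + 3·10^3 + 3·10^2 + 2·10 + 6 = 100000003326; 100000003326−1 = 100000003325
i=8: 100000003325 = 10^(10 + 1) + 3·10^3 + 3·10^2 + 2·10 + 5 (b=10); 10→11: 11^(11 + 1) + 3·11^3 + 3·11^2 + 2·11 + 5 = 3138428381104; 3138428381104−1 = 3138428381103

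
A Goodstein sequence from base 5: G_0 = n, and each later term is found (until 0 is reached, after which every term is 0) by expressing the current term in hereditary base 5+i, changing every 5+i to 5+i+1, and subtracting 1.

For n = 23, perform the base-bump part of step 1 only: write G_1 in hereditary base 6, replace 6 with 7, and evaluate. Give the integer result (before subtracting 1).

30

i=0: 23 = 4·5 + 3 (b=5); 5→6: 4·6 + 3 = 27; 27−1 = 26
i=1: 26 = 4·6 + 2 (b=6); 6→7: 4·7 + 2 = 30; 30−1 = 29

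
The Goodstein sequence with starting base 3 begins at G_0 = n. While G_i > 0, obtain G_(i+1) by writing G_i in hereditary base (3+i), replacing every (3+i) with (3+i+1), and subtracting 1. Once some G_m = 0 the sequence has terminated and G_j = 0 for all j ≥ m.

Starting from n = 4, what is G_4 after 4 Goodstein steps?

base 3: 4 = 3 + 1; at 4: 4 + 1 = 5; next = 4
base 4: 4 = 4; at 5: 5 = 5; next = 4
base 5: 4 = 4; at 6: 4 = 4; next = 3
base 6: 3 = 3; at 7: 3 = 3; next = 2
base 7: 2 = 2; at 8: 2 = 2; next = 1

2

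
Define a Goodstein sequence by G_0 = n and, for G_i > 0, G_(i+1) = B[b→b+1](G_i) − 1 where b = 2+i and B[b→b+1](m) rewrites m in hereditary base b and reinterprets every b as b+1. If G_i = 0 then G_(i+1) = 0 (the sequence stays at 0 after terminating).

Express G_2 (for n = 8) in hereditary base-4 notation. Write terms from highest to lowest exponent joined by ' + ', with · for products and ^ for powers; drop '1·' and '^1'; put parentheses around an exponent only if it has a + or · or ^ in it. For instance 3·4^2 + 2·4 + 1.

8 —HB2→ 2^(2 + 1) —bump→ 3^(3 + 1) = 81 —(−1)→ 80
80 —HB3→ 2·3^3 + 2·3^2 + 2·3 + 2 —bump→ 2·4^4 + 2·4^2 + 2·4 + 2 = 554 —(−1)→ 553

2·4^4 + 2·4^2 + 2·4 + 1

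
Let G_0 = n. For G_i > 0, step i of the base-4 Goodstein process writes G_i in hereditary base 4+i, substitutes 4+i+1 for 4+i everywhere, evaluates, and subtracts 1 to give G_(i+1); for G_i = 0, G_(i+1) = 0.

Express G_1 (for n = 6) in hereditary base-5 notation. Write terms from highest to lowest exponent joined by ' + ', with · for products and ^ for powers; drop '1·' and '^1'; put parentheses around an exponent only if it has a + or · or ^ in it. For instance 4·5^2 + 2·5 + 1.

5 + 1

G_0 = 6. HB_4(6) = 4 + 2. Bump = 7. G_1 = 6.
G_1 = 6. HB_5(6) = 5 + 1. Bump = 7. G_2 = 6.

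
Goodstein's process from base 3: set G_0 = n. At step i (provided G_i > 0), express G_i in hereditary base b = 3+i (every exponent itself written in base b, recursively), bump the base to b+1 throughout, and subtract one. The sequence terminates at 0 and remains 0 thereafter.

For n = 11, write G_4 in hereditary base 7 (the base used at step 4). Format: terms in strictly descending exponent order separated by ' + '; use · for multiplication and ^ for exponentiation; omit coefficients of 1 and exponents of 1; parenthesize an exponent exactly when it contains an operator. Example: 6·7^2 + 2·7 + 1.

5·7 + 4

i=0: 11 = 3^2 + 2 (b=3); 3→4: 4^2 + 2 = 18; 18−1 = 17
i=1: 17 = 4^2 + 1 (b=4); 4→5: 5^2 + 1 = 26; 26−1 = 25
i=2: 25 = 5^2 (b=5); 5→6: 6^2 = 36; 36−1 = 35
i=3: 35 = 5·6 + 5 (b=6); 6→7: 5·7 + 5 = 40; 40−1 = 39
i=4: 39 = 5·7 + 4 (b=7); 7→8: 5·8 + 4 = 44; 44−1 = 43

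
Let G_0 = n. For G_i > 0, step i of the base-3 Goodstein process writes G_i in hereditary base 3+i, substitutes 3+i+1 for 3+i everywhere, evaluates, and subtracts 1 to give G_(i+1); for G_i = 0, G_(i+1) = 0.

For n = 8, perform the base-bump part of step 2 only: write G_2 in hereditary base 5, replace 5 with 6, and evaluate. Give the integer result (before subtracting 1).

8 —HB3→ 2·3 + 2 —bump→ 2·4 + 2 = 10 —(−1)→ 9
9 —HB4→ 2·4 + 1 —bump→ 2·5 + 1 = 11 —(−1)→ 10
10 —HB5→ 2·5 —bump→ 2·6 = 12 —(−1)→ 11

12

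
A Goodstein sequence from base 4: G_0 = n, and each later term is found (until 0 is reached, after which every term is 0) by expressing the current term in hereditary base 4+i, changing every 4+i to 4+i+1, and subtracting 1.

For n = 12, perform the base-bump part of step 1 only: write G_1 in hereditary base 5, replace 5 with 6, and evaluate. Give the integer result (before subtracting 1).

G_0=12  [base 4] 3·4  →[4↦5]→  3·5 = 15  −1 ⇒ G_1=14
G_1=14  [base 5] 2·5 + 4  →[5↦6]→  2·6 + 4 = 16  −1 ⇒ G_2=15

16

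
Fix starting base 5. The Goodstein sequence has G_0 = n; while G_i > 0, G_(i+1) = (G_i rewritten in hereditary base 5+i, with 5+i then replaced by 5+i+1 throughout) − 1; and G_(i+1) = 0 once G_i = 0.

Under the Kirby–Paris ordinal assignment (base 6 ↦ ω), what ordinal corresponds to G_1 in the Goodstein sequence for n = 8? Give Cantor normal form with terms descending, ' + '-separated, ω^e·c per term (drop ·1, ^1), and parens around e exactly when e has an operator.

ω + 2

G_0 = 8. HB_5(8) = 5 + 3. Bump = 9. G_1 = 8.
G_1 = 8. HB_6(8) = 6 + 2. Bump = 9. G_2 = 8.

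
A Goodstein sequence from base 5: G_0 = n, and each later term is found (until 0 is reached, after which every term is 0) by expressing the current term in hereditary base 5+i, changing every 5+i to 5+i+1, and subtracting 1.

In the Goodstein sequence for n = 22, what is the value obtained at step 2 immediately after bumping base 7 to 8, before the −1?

32

(0) 22|_5 = 4·5 + 2 ↦ 4·6 + 2|_6 = 26 ⇒ 25
(1) 25|_6 = 4·6 + 1 ↦ 4·7 + 1|_7 = 29 ⇒ 28
(2) 28|_7 = 4·7 ↦ 4·8|_8 = 32 ⇒ 31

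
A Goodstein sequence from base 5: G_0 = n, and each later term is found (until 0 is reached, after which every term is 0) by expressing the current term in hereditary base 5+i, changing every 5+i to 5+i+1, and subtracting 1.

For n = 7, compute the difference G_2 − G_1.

0

7 —HB5→ 5 + 2 —bump→ 6 + 2 = 8 —(−1)→ 7
7 —HB6→ 6 + 1 —bump→ 7 + 1 = 8 —(−1)→ 7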